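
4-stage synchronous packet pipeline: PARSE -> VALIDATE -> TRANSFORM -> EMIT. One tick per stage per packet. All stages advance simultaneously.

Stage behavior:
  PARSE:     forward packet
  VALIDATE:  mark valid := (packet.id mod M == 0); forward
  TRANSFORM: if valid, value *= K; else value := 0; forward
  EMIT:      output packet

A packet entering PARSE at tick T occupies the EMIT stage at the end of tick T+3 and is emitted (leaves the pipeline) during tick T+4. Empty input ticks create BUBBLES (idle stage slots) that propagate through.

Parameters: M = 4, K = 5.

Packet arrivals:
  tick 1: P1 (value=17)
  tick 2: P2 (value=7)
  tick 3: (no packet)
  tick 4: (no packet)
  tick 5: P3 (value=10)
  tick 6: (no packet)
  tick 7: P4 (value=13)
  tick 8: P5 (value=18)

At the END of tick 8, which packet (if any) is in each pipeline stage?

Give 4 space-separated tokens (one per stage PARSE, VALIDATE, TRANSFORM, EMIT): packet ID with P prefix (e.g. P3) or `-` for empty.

Tick 1: [PARSE:P1(v=17,ok=F), VALIDATE:-, TRANSFORM:-, EMIT:-] out:-; in:P1
Tick 2: [PARSE:P2(v=7,ok=F), VALIDATE:P1(v=17,ok=F), TRANSFORM:-, EMIT:-] out:-; in:P2
Tick 3: [PARSE:-, VALIDATE:P2(v=7,ok=F), TRANSFORM:P1(v=0,ok=F), EMIT:-] out:-; in:-
Tick 4: [PARSE:-, VALIDATE:-, TRANSFORM:P2(v=0,ok=F), EMIT:P1(v=0,ok=F)] out:-; in:-
Tick 5: [PARSE:P3(v=10,ok=F), VALIDATE:-, TRANSFORM:-, EMIT:P2(v=0,ok=F)] out:P1(v=0); in:P3
Tick 6: [PARSE:-, VALIDATE:P3(v=10,ok=F), TRANSFORM:-, EMIT:-] out:P2(v=0); in:-
Tick 7: [PARSE:P4(v=13,ok=F), VALIDATE:-, TRANSFORM:P3(v=0,ok=F), EMIT:-] out:-; in:P4
Tick 8: [PARSE:P5(v=18,ok=F), VALIDATE:P4(v=13,ok=T), TRANSFORM:-, EMIT:P3(v=0,ok=F)] out:-; in:P5
At end of tick 8: ['P5', 'P4', '-', 'P3']

Answer: P5 P4 - P3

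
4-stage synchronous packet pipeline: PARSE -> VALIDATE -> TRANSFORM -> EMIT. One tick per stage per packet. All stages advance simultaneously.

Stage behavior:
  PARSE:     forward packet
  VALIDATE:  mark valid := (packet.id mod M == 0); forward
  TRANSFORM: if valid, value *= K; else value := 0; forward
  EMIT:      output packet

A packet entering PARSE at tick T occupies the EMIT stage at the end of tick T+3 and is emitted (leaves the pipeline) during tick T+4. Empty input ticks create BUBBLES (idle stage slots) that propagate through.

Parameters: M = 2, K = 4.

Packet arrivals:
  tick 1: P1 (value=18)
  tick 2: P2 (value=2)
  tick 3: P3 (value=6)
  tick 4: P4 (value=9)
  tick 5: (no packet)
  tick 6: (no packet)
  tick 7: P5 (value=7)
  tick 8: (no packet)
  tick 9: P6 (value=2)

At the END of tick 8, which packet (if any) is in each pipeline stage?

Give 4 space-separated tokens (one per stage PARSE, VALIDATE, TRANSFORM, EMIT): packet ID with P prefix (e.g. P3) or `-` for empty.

Tick 1: [PARSE:P1(v=18,ok=F), VALIDATE:-, TRANSFORM:-, EMIT:-] out:-; in:P1
Tick 2: [PARSE:P2(v=2,ok=F), VALIDATE:P1(v=18,ok=F), TRANSFORM:-, EMIT:-] out:-; in:P2
Tick 3: [PARSE:P3(v=6,ok=F), VALIDATE:P2(v=2,ok=T), TRANSFORM:P1(v=0,ok=F), EMIT:-] out:-; in:P3
Tick 4: [PARSE:P4(v=9,ok=F), VALIDATE:P3(v=6,ok=F), TRANSFORM:P2(v=8,ok=T), EMIT:P1(v=0,ok=F)] out:-; in:P4
Tick 5: [PARSE:-, VALIDATE:P4(v=9,ok=T), TRANSFORM:P3(v=0,ok=F), EMIT:P2(v=8,ok=T)] out:P1(v=0); in:-
Tick 6: [PARSE:-, VALIDATE:-, TRANSFORM:P4(v=36,ok=T), EMIT:P3(v=0,ok=F)] out:P2(v=8); in:-
Tick 7: [PARSE:P5(v=7,ok=F), VALIDATE:-, TRANSFORM:-, EMIT:P4(v=36,ok=T)] out:P3(v=0); in:P5
Tick 8: [PARSE:-, VALIDATE:P5(v=7,ok=F), TRANSFORM:-, EMIT:-] out:P4(v=36); in:-
At end of tick 8: ['-', 'P5', '-', '-']

Answer: - P5 - -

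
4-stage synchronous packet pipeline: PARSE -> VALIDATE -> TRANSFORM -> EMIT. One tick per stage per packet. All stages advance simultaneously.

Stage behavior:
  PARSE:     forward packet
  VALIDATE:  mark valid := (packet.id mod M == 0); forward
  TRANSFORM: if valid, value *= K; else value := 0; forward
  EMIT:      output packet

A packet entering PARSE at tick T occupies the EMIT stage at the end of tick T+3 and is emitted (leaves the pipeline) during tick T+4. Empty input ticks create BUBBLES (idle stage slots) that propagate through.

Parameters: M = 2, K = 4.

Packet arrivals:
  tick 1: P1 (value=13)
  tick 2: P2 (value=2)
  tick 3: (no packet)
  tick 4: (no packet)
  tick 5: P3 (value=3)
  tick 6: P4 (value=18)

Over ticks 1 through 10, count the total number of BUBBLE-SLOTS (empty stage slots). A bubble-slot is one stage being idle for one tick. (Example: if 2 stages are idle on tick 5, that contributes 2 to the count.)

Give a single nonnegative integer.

Answer: 24

Derivation:
Tick 1: [PARSE:P1(v=13,ok=F), VALIDATE:-, TRANSFORM:-, EMIT:-] out:-; bubbles=3
Tick 2: [PARSE:P2(v=2,ok=F), VALIDATE:P1(v=13,ok=F), TRANSFORM:-, EMIT:-] out:-; bubbles=2
Tick 3: [PARSE:-, VALIDATE:P2(v=2,ok=T), TRANSFORM:P1(v=0,ok=F), EMIT:-] out:-; bubbles=2
Tick 4: [PARSE:-, VALIDATE:-, TRANSFORM:P2(v=8,ok=T), EMIT:P1(v=0,ok=F)] out:-; bubbles=2
Tick 5: [PARSE:P3(v=3,ok=F), VALIDATE:-, TRANSFORM:-, EMIT:P2(v=8,ok=T)] out:P1(v=0); bubbles=2
Tick 6: [PARSE:P4(v=18,ok=F), VALIDATE:P3(v=3,ok=F), TRANSFORM:-, EMIT:-] out:P2(v=8); bubbles=2
Tick 7: [PARSE:-, VALIDATE:P4(v=18,ok=T), TRANSFORM:P3(v=0,ok=F), EMIT:-] out:-; bubbles=2
Tick 8: [PARSE:-, VALIDATE:-, TRANSFORM:P4(v=72,ok=T), EMIT:P3(v=0,ok=F)] out:-; bubbles=2
Tick 9: [PARSE:-, VALIDATE:-, TRANSFORM:-, EMIT:P4(v=72,ok=T)] out:P3(v=0); bubbles=3
Tick 10: [PARSE:-, VALIDATE:-, TRANSFORM:-, EMIT:-] out:P4(v=72); bubbles=4
Total bubble-slots: 24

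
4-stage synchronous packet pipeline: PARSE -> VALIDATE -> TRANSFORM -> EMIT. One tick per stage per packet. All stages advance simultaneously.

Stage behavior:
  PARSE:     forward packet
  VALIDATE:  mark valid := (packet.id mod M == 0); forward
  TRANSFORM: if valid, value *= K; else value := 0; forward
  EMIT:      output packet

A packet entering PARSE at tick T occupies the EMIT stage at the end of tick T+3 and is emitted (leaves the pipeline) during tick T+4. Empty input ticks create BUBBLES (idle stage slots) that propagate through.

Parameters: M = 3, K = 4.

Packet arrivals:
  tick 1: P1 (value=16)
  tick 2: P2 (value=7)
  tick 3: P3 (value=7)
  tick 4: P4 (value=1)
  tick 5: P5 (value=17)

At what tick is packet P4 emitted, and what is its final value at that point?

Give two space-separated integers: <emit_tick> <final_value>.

Answer: 8 0

Derivation:
Tick 1: [PARSE:P1(v=16,ok=F), VALIDATE:-, TRANSFORM:-, EMIT:-] out:-; in:P1
Tick 2: [PARSE:P2(v=7,ok=F), VALIDATE:P1(v=16,ok=F), TRANSFORM:-, EMIT:-] out:-; in:P2
Tick 3: [PARSE:P3(v=7,ok=F), VALIDATE:P2(v=7,ok=F), TRANSFORM:P1(v=0,ok=F), EMIT:-] out:-; in:P3
Tick 4: [PARSE:P4(v=1,ok=F), VALIDATE:P3(v=7,ok=T), TRANSFORM:P2(v=0,ok=F), EMIT:P1(v=0,ok=F)] out:-; in:P4
Tick 5: [PARSE:P5(v=17,ok=F), VALIDATE:P4(v=1,ok=F), TRANSFORM:P3(v=28,ok=T), EMIT:P2(v=0,ok=F)] out:P1(v=0); in:P5
Tick 6: [PARSE:-, VALIDATE:P5(v=17,ok=F), TRANSFORM:P4(v=0,ok=F), EMIT:P3(v=28,ok=T)] out:P2(v=0); in:-
Tick 7: [PARSE:-, VALIDATE:-, TRANSFORM:P5(v=0,ok=F), EMIT:P4(v=0,ok=F)] out:P3(v=28); in:-
Tick 8: [PARSE:-, VALIDATE:-, TRANSFORM:-, EMIT:P5(v=0,ok=F)] out:P4(v=0); in:-
Tick 9: [PARSE:-, VALIDATE:-, TRANSFORM:-, EMIT:-] out:P5(v=0); in:-
P4: arrives tick 4, valid=False (id=4, id%3=1), emit tick 8, final value 0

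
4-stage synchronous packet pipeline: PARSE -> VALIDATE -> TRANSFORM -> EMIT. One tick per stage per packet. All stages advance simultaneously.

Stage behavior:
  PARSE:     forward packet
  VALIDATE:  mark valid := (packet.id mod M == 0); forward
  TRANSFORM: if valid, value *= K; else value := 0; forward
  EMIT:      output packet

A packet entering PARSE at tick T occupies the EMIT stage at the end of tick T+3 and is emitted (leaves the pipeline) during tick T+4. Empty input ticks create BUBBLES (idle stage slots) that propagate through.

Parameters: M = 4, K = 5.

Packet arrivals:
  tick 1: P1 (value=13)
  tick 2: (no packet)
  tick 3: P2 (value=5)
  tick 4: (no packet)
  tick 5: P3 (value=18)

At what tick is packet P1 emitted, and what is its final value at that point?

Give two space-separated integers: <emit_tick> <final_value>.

Tick 1: [PARSE:P1(v=13,ok=F), VALIDATE:-, TRANSFORM:-, EMIT:-] out:-; in:P1
Tick 2: [PARSE:-, VALIDATE:P1(v=13,ok=F), TRANSFORM:-, EMIT:-] out:-; in:-
Tick 3: [PARSE:P2(v=5,ok=F), VALIDATE:-, TRANSFORM:P1(v=0,ok=F), EMIT:-] out:-; in:P2
Tick 4: [PARSE:-, VALIDATE:P2(v=5,ok=F), TRANSFORM:-, EMIT:P1(v=0,ok=F)] out:-; in:-
Tick 5: [PARSE:P3(v=18,ok=F), VALIDATE:-, TRANSFORM:P2(v=0,ok=F), EMIT:-] out:P1(v=0); in:P3
Tick 6: [PARSE:-, VALIDATE:P3(v=18,ok=F), TRANSFORM:-, EMIT:P2(v=0,ok=F)] out:-; in:-
Tick 7: [PARSE:-, VALIDATE:-, TRANSFORM:P3(v=0,ok=F), EMIT:-] out:P2(v=0); in:-
Tick 8: [PARSE:-, VALIDATE:-, TRANSFORM:-, EMIT:P3(v=0,ok=F)] out:-; in:-
Tick 9: [PARSE:-, VALIDATE:-, TRANSFORM:-, EMIT:-] out:P3(v=0); in:-
P1: arrives tick 1, valid=False (id=1, id%4=1), emit tick 5, final value 0

Answer: 5 0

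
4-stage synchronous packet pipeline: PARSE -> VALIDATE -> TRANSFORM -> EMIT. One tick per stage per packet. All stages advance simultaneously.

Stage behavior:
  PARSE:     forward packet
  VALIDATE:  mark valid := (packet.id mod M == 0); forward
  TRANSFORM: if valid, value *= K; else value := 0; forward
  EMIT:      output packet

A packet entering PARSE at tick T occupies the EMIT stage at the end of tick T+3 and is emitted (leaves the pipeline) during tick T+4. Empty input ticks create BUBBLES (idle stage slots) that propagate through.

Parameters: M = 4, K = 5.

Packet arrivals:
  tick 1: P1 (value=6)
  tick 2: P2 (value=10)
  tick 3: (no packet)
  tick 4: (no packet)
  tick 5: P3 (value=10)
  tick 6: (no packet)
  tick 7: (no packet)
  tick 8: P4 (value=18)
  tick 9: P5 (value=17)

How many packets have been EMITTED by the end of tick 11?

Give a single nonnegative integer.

Answer: 3

Derivation:
Tick 1: [PARSE:P1(v=6,ok=F), VALIDATE:-, TRANSFORM:-, EMIT:-] out:-; in:P1
Tick 2: [PARSE:P2(v=10,ok=F), VALIDATE:P1(v=6,ok=F), TRANSFORM:-, EMIT:-] out:-; in:P2
Tick 3: [PARSE:-, VALIDATE:P2(v=10,ok=F), TRANSFORM:P1(v=0,ok=F), EMIT:-] out:-; in:-
Tick 4: [PARSE:-, VALIDATE:-, TRANSFORM:P2(v=0,ok=F), EMIT:P1(v=0,ok=F)] out:-; in:-
Tick 5: [PARSE:P3(v=10,ok=F), VALIDATE:-, TRANSFORM:-, EMIT:P2(v=0,ok=F)] out:P1(v=0); in:P3
Tick 6: [PARSE:-, VALIDATE:P3(v=10,ok=F), TRANSFORM:-, EMIT:-] out:P2(v=0); in:-
Tick 7: [PARSE:-, VALIDATE:-, TRANSFORM:P3(v=0,ok=F), EMIT:-] out:-; in:-
Tick 8: [PARSE:P4(v=18,ok=F), VALIDATE:-, TRANSFORM:-, EMIT:P3(v=0,ok=F)] out:-; in:P4
Tick 9: [PARSE:P5(v=17,ok=F), VALIDATE:P4(v=18,ok=T), TRANSFORM:-, EMIT:-] out:P3(v=0); in:P5
Tick 10: [PARSE:-, VALIDATE:P5(v=17,ok=F), TRANSFORM:P4(v=90,ok=T), EMIT:-] out:-; in:-
Tick 11: [PARSE:-, VALIDATE:-, TRANSFORM:P5(v=0,ok=F), EMIT:P4(v=90,ok=T)] out:-; in:-
Emitted by tick 11: ['P1', 'P2', 'P3']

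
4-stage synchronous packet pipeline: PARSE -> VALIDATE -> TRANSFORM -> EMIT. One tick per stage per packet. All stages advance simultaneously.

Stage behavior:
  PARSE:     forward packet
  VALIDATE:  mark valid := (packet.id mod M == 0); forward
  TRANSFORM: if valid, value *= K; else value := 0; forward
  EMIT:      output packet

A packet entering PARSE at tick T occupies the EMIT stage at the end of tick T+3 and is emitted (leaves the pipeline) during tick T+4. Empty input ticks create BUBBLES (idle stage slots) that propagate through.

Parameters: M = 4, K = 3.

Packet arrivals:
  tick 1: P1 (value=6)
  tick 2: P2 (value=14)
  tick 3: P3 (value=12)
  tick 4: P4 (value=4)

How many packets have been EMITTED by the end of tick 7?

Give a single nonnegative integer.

Answer: 3

Derivation:
Tick 1: [PARSE:P1(v=6,ok=F), VALIDATE:-, TRANSFORM:-, EMIT:-] out:-; in:P1
Tick 2: [PARSE:P2(v=14,ok=F), VALIDATE:P1(v=6,ok=F), TRANSFORM:-, EMIT:-] out:-; in:P2
Tick 3: [PARSE:P3(v=12,ok=F), VALIDATE:P2(v=14,ok=F), TRANSFORM:P1(v=0,ok=F), EMIT:-] out:-; in:P3
Tick 4: [PARSE:P4(v=4,ok=F), VALIDATE:P3(v=12,ok=F), TRANSFORM:P2(v=0,ok=F), EMIT:P1(v=0,ok=F)] out:-; in:P4
Tick 5: [PARSE:-, VALIDATE:P4(v=4,ok=T), TRANSFORM:P3(v=0,ok=F), EMIT:P2(v=0,ok=F)] out:P1(v=0); in:-
Tick 6: [PARSE:-, VALIDATE:-, TRANSFORM:P4(v=12,ok=T), EMIT:P3(v=0,ok=F)] out:P2(v=0); in:-
Tick 7: [PARSE:-, VALIDATE:-, TRANSFORM:-, EMIT:P4(v=12,ok=T)] out:P3(v=0); in:-
Emitted by tick 7: ['P1', 'P2', 'P3']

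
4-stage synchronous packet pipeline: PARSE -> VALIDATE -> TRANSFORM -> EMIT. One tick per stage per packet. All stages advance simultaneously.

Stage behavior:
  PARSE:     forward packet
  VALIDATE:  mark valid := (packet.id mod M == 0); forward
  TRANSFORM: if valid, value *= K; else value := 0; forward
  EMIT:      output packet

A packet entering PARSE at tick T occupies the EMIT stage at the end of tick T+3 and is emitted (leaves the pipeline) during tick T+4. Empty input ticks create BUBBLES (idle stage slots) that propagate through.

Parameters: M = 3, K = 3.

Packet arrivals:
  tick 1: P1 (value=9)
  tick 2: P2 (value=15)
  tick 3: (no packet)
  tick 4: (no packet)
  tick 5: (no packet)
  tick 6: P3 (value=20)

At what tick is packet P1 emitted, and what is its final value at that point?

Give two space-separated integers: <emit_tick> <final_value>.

Answer: 5 0

Derivation:
Tick 1: [PARSE:P1(v=9,ok=F), VALIDATE:-, TRANSFORM:-, EMIT:-] out:-; in:P1
Tick 2: [PARSE:P2(v=15,ok=F), VALIDATE:P1(v=9,ok=F), TRANSFORM:-, EMIT:-] out:-; in:P2
Tick 3: [PARSE:-, VALIDATE:P2(v=15,ok=F), TRANSFORM:P1(v=0,ok=F), EMIT:-] out:-; in:-
Tick 4: [PARSE:-, VALIDATE:-, TRANSFORM:P2(v=0,ok=F), EMIT:P1(v=0,ok=F)] out:-; in:-
Tick 5: [PARSE:-, VALIDATE:-, TRANSFORM:-, EMIT:P2(v=0,ok=F)] out:P1(v=0); in:-
Tick 6: [PARSE:P3(v=20,ok=F), VALIDATE:-, TRANSFORM:-, EMIT:-] out:P2(v=0); in:P3
Tick 7: [PARSE:-, VALIDATE:P3(v=20,ok=T), TRANSFORM:-, EMIT:-] out:-; in:-
Tick 8: [PARSE:-, VALIDATE:-, TRANSFORM:P3(v=60,ok=T), EMIT:-] out:-; in:-
Tick 9: [PARSE:-, VALIDATE:-, TRANSFORM:-, EMIT:P3(v=60,ok=T)] out:-; in:-
Tick 10: [PARSE:-, VALIDATE:-, TRANSFORM:-, EMIT:-] out:P3(v=60); in:-
P1: arrives tick 1, valid=False (id=1, id%3=1), emit tick 5, final value 0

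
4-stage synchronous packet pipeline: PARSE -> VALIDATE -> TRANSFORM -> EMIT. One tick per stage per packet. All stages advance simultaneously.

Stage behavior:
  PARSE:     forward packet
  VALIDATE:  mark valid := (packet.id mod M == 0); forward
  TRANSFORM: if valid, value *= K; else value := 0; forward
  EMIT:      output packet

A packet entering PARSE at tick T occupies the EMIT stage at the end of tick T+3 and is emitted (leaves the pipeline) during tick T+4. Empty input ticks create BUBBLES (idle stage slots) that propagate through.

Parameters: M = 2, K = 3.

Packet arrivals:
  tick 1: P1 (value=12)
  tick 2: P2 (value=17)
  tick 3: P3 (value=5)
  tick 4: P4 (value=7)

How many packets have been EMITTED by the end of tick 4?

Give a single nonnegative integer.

Tick 1: [PARSE:P1(v=12,ok=F), VALIDATE:-, TRANSFORM:-, EMIT:-] out:-; in:P1
Tick 2: [PARSE:P2(v=17,ok=F), VALIDATE:P1(v=12,ok=F), TRANSFORM:-, EMIT:-] out:-; in:P2
Tick 3: [PARSE:P3(v=5,ok=F), VALIDATE:P2(v=17,ok=T), TRANSFORM:P1(v=0,ok=F), EMIT:-] out:-; in:P3
Tick 4: [PARSE:P4(v=7,ok=F), VALIDATE:P3(v=5,ok=F), TRANSFORM:P2(v=51,ok=T), EMIT:P1(v=0,ok=F)] out:-; in:P4
Emitted by tick 4: []

Answer: 0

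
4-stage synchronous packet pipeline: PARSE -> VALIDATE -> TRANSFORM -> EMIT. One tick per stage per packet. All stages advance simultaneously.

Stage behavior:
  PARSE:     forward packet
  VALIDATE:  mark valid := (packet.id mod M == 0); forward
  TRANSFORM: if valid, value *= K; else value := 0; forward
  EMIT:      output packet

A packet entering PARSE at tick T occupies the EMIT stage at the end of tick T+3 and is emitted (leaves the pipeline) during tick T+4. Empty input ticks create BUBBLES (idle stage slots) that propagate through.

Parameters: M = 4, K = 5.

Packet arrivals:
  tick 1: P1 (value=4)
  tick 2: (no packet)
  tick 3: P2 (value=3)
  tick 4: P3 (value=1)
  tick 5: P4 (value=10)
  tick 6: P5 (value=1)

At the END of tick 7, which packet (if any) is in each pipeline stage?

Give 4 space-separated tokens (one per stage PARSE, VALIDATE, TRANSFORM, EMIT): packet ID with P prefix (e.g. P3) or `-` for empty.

Answer: - P5 P4 P3

Derivation:
Tick 1: [PARSE:P1(v=4,ok=F), VALIDATE:-, TRANSFORM:-, EMIT:-] out:-; in:P1
Tick 2: [PARSE:-, VALIDATE:P1(v=4,ok=F), TRANSFORM:-, EMIT:-] out:-; in:-
Tick 3: [PARSE:P2(v=3,ok=F), VALIDATE:-, TRANSFORM:P1(v=0,ok=F), EMIT:-] out:-; in:P2
Tick 4: [PARSE:P3(v=1,ok=F), VALIDATE:P2(v=3,ok=F), TRANSFORM:-, EMIT:P1(v=0,ok=F)] out:-; in:P3
Tick 5: [PARSE:P4(v=10,ok=F), VALIDATE:P3(v=1,ok=F), TRANSFORM:P2(v=0,ok=F), EMIT:-] out:P1(v=0); in:P4
Tick 6: [PARSE:P5(v=1,ok=F), VALIDATE:P4(v=10,ok=T), TRANSFORM:P3(v=0,ok=F), EMIT:P2(v=0,ok=F)] out:-; in:P5
Tick 7: [PARSE:-, VALIDATE:P5(v=1,ok=F), TRANSFORM:P4(v=50,ok=T), EMIT:P3(v=0,ok=F)] out:P2(v=0); in:-
At end of tick 7: ['-', 'P5', 'P4', 'P3']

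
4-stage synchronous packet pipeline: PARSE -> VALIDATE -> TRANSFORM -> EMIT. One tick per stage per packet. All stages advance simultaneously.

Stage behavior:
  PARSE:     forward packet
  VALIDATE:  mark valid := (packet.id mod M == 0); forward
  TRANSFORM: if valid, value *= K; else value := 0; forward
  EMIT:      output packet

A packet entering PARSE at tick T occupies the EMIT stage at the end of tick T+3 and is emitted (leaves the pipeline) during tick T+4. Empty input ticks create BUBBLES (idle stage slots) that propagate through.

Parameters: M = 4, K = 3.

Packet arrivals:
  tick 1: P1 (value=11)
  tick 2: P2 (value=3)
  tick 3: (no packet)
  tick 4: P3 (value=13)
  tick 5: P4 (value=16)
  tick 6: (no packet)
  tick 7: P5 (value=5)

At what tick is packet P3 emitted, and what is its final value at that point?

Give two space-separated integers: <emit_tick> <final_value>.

Answer: 8 0

Derivation:
Tick 1: [PARSE:P1(v=11,ok=F), VALIDATE:-, TRANSFORM:-, EMIT:-] out:-; in:P1
Tick 2: [PARSE:P2(v=3,ok=F), VALIDATE:P1(v=11,ok=F), TRANSFORM:-, EMIT:-] out:-; in:P2
Tick 3: [PARSE:-, VALIDATE:P2(v=3,ok=F), TRANSFORM:P1(v=0,ok=F), EMIT:-] out:-; in:-
Tick 4: [PARSE:P3(v=13,ok=F), VALIDATE:-, TRANSFORM:P2(v=0,ok=F), EMIT:P1(v=0,ok=F)] out:-; in:P3
Tick 5: [PARSE:P4(v=16,ok=F), VALIDATE:P3(v=13,ok=F), TRANSFORM:-, EMIT:P2(v=0,ok=F)] out:P1(v=0); in:P4
Tick 6: [PARSE:-, VALIDATE:P4(v=16,ok=T), TRANSFORM:P3(v=0,ok=F), EMIT:-] out:P2(v=0); in:-
Tick 7: [PARSE:P5(v=5,ok=F), VALIDATE:-, TRANSFORM:P4(v=48,ok=T), EMIT:P3(v=0,ok=F)] out:-; in:P5
Tick 8: [PARSE:-, VALIDATE:P5(v=5,ok=F), TRANSFORM:-, EMIT:P4(v=48,ok=T)] out:P3(v=0); in:-
Tick 9: [PARSE:-, VALIDATE:-, TRANSFORM:P5(v=0,ok=F), EMIT:-] out:P4(v=48); in:-
Tick 10: [PARSE:-, VALIDATE:-, TRANSFORM:-, EMIT:P5(v=0,ok=F)] out:-; in:-
Tick 11: [PARSE:-, VALIDATE:-, TRANSFORM:-, EMIT:-] out:P5(v=0); in:-
P3: arrives tick 4, valid=False (id=3, id%4=3), emit tick 8, final value 0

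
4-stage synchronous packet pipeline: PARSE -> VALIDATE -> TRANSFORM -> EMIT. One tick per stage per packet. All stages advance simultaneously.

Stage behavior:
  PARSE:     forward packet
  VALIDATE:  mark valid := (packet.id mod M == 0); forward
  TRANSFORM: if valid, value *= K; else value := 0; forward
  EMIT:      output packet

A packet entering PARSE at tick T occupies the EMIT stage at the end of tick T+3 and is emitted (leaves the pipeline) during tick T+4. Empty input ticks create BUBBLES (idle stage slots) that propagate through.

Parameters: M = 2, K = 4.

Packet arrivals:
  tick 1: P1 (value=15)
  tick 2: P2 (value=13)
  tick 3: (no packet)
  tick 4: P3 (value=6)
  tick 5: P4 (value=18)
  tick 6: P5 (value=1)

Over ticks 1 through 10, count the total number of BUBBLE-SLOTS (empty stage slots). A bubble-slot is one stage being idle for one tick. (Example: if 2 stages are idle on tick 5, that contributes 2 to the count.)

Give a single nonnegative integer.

Answer: 20

Derivation:
Tick 1: [PARSE:P1(v=15,ok=F), VALIDATE:-, TRANSFORM:-, EMIT:-] out:-; bubbles=3
Tick 2: [PARSE:P2(v=13,ok=F), VALIDATE:P1(v=15,ok=F), TRANSFORM:-, EMIT:-] out:-; bubbles=2
Tick 3: [PARSE:-, VALIDATE:P2(v=13,ok=T), TRANSFORM:P1(v=0,ok=F), EMIT:-] out:-; bubbles=2
Tick 4: [PARSE:P3(v=6,ok=F), VALIDATE:-, TRANSFORM:P2(v=52,ok=T), EMIT:P1(v=0,ok=F)] out:-; bubbles=1
Tick 5: [PARSE:P4(v=18,ok=F), VALIDATE:P3(v=6,ok=F), TRANSFORM:-, EMIT:P2(v=52,ok=T)] out:P1(v=0); bubbles=1
Tick 6: [PARSE:P5(v=1,ok=F), VALIDATE:P4(v=18,ok=T), TRANSFORM:P3(v=0,ok=F), EMIT:-] out:P2(v=52); bubbles=1
Tick 7: [PARSE:-, VALIDATE:P5(v=1,ok=F), TRANSFORM:P4(v=72,ok=T), EMIT:P3(v=0,ok=F)] out:-; bubbles=1
Tick 8: [PARSE:-, VALIDATE:-, TRANSFORM:P5(v=0,ok=F), EMIT:P4(v=72,ok=T)] out:P3(v=0); bubbles=2
Tick 9: [PARSE:-, VALIDATE:-, TRANSFORM:-, EMIT:P5(v=0,ok=F)] out:P4(v=72); bubbles=3
Tick 10: [PARSE:-, VALIDATE:-, TRANSFORM:-, EMIT:-] out:P5(v=0); bubbles=4
Total bubble-slots: 20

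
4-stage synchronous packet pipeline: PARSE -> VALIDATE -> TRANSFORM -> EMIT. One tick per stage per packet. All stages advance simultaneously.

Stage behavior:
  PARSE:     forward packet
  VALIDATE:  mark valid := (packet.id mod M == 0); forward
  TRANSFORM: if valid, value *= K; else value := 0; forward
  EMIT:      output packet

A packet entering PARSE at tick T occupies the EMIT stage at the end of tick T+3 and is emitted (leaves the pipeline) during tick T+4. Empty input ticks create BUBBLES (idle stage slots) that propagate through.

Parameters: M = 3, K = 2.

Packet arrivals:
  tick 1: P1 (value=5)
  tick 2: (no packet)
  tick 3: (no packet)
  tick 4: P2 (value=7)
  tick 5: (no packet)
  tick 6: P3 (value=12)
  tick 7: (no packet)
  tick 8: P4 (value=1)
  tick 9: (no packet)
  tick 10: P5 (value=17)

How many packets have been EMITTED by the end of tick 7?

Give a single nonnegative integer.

Answer: 1

Derivation:
Tick 1: [PARSE:P1(v=5,ok=F), VALIDATE:-, TRANSFORM:-, EMIT:-] out:-; in:P1
Tick 2: [PARSE:-, VALIDATE:P1(v=5,ok=F), TRANSFORM:-, EMIT:-] out:-; in:-
Tick 3: [PARSE:-, VALIDATE:-, TRANSFORM:P1(v=0,ok=F), EMIT:-] out:-; in:-
Tick 4: [PARSE:P2(v=7,ok=F), VALIDATE:-, TRANSFORM:-, EMIT:P1(v=0,ok=F)] out:-; in:P2
Tick 5: [PARSE:-, VALIDATE:P2(v=7,ok=F), TRANSFORM:-, EMIT:-] out:P1(v=0); in:-
Tick 6: [PARSE:P3(v=12,ok=F), VALIDATE:-, TRANSFORM:P2(v=0,ok=F), EMIT:-] out:-; in:P3
Tick 7: [PARSE:-, VALIDATE:P3(v=12,ok=T), TRANSFORM:-, EMIT:P2(v=0,ok=F)] out:-; in:-
Emitted by tick 7: ['P1']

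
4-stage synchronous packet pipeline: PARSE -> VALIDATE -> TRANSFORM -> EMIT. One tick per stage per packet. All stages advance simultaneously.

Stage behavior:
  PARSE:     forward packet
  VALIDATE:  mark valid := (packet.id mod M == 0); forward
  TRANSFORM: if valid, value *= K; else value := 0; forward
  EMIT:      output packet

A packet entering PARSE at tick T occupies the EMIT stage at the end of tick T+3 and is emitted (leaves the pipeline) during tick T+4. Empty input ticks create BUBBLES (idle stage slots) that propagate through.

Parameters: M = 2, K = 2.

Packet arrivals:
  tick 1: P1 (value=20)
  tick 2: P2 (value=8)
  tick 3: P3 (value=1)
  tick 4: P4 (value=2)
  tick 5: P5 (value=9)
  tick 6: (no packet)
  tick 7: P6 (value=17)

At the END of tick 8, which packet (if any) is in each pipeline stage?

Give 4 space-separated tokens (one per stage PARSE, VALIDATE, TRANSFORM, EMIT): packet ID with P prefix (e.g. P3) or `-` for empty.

Tick 1: [PARSE:P1(v=20,ok=F), VALIDATE:-, TRANSFORM:-, EMIT:-] out:-; in:P1
Tick 2: [PARSE:P2(v=8,ok=F), VALIDATE:P1(v=20,ok=F), TRANSFORM:-, EMIT:-] out:-; in:P2
Tick 3: [PARSE:P3(v=1,ok=F), VALIDATE:P2(v=8,ok=T), TRANSFORM:P1(v=0,ok=F), EMIT:-] out:-; in:P3
Tick 4: [PARSE:P4(v=2,ok=F), VALIDATE:P3(v=1,ok=F), TRANSFORM:P2(v=16,ok=T), EMIT:P1(v=0,ok=F)] out:-; in:P4
Tick 5: [PARSE:P5(v=9,ok=F), VALIDATE:P4(v=2,ok=T), TRANSFORM:P3(v=0,ok=F), EMIT:P2(v=16,ok=T)] out:P1(v=0); in:P5
Tick 6: [PARSE:-, VALIDATE:P5(v=9,ok=F), TRANSFORM:P4(v=4,ok=T), EMIT:P3(v=0,ok=F)] out:P2(v=16); in:-
Tick 7: [PARSE:P6(v=17,ok=F), VALIDATE:-, TRANSFORM:P5(v=0,ok=F), EMIT:P4(v=4,ok=T)] out:P3(v=0); in:P6
Tick 8: [PARSE:-, VALIDATE:P6(v=17,ok=T), TRANSFORM:-, EMIT:P5(v=0,ok=F)] out:P4(v=4); in:-
At end of tick 8: ['-', 'P6', '-', 'P5']

Answer: - P6 - P5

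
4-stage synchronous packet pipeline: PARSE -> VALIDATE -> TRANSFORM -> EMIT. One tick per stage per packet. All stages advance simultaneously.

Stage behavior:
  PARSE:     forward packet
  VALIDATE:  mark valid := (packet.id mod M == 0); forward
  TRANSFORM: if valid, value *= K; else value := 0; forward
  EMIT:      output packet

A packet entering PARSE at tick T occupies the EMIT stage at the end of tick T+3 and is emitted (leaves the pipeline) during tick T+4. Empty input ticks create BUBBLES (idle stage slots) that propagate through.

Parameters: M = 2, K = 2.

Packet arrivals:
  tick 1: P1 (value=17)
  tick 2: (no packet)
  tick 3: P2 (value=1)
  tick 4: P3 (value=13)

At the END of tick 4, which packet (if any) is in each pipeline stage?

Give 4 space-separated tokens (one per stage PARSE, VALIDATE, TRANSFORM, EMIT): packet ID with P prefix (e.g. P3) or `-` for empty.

Tick 1: [PARSE:P1(v=17,ok=F), VALIDATE:-, TRANSFORM:-, EMIT:-] out:-; in:P1
Tick 2: [PARSE:-, VALIDATE:P1(v=17,ok=F), TRANSFORM:-, EMIT:-] out:-; in:-
Tick 3: [PARSE:P2(v=1,ok=F), VALIDATE:-, TRANSFORM:P1(v=0,ok=F), EMIT:-] out:-; in:P2
Tick 4: [PARSE:P3(v=13,ok=F), VALIDATE:P2(v=1,ok=T), TRANSFORM:-, EMIT:P1(v=0,ok=F)] out:-; in:P3
At end of tick 4: ['P3', 'P2', '-', 'P1']

Answer: P3 P2 - P1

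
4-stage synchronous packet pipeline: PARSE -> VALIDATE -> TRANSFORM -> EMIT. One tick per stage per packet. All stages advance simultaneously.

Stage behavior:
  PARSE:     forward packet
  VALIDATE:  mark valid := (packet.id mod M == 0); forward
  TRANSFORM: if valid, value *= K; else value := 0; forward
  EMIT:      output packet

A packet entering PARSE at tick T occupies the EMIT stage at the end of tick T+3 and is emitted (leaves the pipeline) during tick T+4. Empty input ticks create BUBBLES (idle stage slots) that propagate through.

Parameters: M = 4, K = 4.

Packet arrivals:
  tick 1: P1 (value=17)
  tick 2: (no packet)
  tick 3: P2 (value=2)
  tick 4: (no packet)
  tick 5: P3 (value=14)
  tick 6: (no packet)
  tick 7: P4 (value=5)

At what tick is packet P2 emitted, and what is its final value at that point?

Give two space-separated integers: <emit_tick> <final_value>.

Answer: 7 0

Derivation:
Tick 1: [PARSE:P1(v=17,ok=F), VALIDATE:-, TRANSFORM:-, EMIT:-] out:-; in:P1
Tick 2: [PARSE:-, VALIDATE:P1(v=17,ok=F), TRANSFORM:-, EMIT:-] out:-; in:-
Tick 3: [PARSE:P2(v=2,ok=F), VALIDATE:-, TRANSFORM:P1(v=0,ok=F), EMIT:-] out:-; in:P2
Tick 4: [PARSE:-, VALIDATE:P2(v=2,ok=F), TRANSFORM:-, EMIT:P1(v=0,ok=F)] out:-; in:-
Tick 5: [PARSE:P3(v=14,ok=F), VALIDATE:-, TRANSFORM:P2(v=0,ok=F), EMIT:-] out:P1(v=0); in:P3
Tick 6: [PARSE:-, VALIDATE:P3(v=14,ok=F), TRANSFORM:-, EMIT:P2(v=0,ok=F)] out:-; in:-
Tick 7: [PARSE:P4(v=5,ok=F), VALIDATE:-, TRANSFORM:P3(v=0,ok=F), EMIT:-] out:P2(v=0); in:P4
Tick 8: [PARSE:-, VALIDATE:P4(v=5,ok=T), TRANSFORM:-, EMIT:P3(v=0,ok=F)] out:-; in:-
Tick 9: [PARSE:-, VALIDATE:-, TRANSFORM:P4(v=20,ok=T), EMIT:-] out:P3(v=0); in:-
Tick 10: [PARSE:-, VALIDATE:-, TRANSFORM:-, EMIT:P4(v=20,ok=T)] out:-; in:-
Tick 11: [PARSE:-, VALIDATE:-, TRANSFORM:-, EMIT:-] out:P4(v=20); in:-
P2: arrives tick 3, valid=False (id=2, id%4=2), emit tick 7, final value 0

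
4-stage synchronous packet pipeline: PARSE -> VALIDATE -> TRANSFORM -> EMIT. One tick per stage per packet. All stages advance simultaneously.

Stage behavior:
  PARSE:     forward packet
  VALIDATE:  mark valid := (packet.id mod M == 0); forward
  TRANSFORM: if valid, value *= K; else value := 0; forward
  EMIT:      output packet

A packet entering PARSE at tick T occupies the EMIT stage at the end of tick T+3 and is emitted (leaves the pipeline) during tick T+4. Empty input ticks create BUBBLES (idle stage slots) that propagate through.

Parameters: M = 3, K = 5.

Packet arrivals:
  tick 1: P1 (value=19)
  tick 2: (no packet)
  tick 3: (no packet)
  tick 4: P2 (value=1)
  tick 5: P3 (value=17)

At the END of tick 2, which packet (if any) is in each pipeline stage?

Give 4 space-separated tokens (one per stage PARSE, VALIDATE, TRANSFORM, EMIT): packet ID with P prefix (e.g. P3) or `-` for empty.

Answer: - P1 - -

Derivation:
Tick 1: [PARSE:P1(v=19,ok=F), VALIDATE:-, TRANSFORM:-, EMIT:-] out:-; in:P1
Tick 2: [PARSE:-, VALIDATE:P1(v=19,ok=F), TRANSFORM:-, EMIT:-] out:-; in:-
At end of tick 2: ['-', 'P1', '-', '-']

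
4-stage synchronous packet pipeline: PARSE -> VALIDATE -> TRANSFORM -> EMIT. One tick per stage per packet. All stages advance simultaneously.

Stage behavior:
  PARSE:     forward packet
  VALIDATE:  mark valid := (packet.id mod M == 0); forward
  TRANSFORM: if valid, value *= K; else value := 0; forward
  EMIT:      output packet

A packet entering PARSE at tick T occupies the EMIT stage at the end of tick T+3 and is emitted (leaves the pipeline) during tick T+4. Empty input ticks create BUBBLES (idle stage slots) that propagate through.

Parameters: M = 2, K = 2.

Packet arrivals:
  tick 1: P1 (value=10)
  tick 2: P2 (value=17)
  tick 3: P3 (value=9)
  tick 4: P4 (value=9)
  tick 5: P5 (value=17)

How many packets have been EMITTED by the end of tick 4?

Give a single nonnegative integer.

Answer: 0

Derivation:
Tick 1: [PARSE:P1(v=10,ok=F), VALIDATE:-, TRANSFORM:-, EMIT:-] out:-; in:P1
Tick 2: [PARSE:P2(v=17,ok=F), VALIDATE:P1(v=10,ok=F), TRANSFORM:-, EMIT:-] out:-; in:P2
Tick 3: [PARSE:P3(v=9,ok=F), VALIDATE:P2(v=17,ok=T), TRANSFORM:P1(v=0,ok=F), EMIT:-] out:-; in:P3
Tick 4: [PARSE:P4(v=9,ok=F), VALIDATE:P3(v=9,ok=F), TRANSFORM:P2(v=34,ok=T), EMIT:P1(v=0,ok=F)] out:-; in:P4
Emitted by tick 4: []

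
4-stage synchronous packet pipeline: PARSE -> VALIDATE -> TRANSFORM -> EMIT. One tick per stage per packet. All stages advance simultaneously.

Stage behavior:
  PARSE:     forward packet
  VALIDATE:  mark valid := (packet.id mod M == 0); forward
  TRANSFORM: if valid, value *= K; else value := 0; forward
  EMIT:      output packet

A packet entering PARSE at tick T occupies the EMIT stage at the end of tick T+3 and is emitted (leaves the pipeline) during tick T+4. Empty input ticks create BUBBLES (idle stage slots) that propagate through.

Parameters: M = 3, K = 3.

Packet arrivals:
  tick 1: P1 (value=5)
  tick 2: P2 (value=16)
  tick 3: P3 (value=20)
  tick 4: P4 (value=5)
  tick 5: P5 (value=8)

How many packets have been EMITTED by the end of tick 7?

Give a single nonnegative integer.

Tick 1: [PARSE:P1(v=5,ok=F), VALIDATE:-, TRANSFORM:-, EMIT:-] out:-; in:P1
Tick 2: [PARSE:P2(v=16,ok=F), VALIDATE:P1(v=5,ok=F), TRANSFORM:-, EMIT:-] out:-; in:P2
Tick 3: [PARSE:P3(v=20,ok=F), VALIDATE:P2(v=16,ok=F), TRANSFORM:P1(v=0,ok=F), EMIT:-] out:-; in:P3
Tick 4: [PARSE:P4(v=5,ok=F), VALIDATE:P3(v=20,ok=T), TRANSFORM:P2(v=0,ok=F), EMIT:P1(v=0,ok=F)] out:-; in:P4
Tick 5: [PARSE:P5(v=8,ok=F), VALIDATE:P4(v=5,ok=F), TRANSFORM:P3(v=60,ok=T), EMIT:P2(v=0,ok=F)] out:P1(v=0); in:P5
Tick 6: [PARSE:-, VALIDATE:P5(v=8,ok=F), TRANSFORM:P4(v=0,ok=F), EMIT:P3(v=60,ok=T)] out:P2(v=0); in:-
Tick 7: [PARSE:-, VALIDATE:-, TRANSFORM:P5(v=0,ok=F), EMIT:P4(v=0,ok=F)] out:P3(v=60); in:-
Emitted by tick 7: ['P1', 'P2', 'P3']

Answer: 3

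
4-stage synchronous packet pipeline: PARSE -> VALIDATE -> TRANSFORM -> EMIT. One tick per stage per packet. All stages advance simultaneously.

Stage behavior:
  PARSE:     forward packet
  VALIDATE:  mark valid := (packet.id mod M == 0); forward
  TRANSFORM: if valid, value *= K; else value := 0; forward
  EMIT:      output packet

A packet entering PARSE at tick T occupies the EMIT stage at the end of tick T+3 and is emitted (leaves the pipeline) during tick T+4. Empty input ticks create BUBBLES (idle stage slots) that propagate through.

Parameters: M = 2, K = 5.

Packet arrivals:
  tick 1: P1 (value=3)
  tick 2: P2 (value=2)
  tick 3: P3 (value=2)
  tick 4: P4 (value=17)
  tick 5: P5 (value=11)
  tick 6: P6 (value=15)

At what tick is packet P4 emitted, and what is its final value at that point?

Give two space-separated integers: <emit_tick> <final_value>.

Tick 1: [PARSE:P1(v=3,ok=F), VALIDATE:-, TRANSFORM:-, EMIT:-] out:-; in:P1
Tick 2: [PARSE:P2(v=2,ok=F), VALIDATE:P1(v=3,ok=F), TRANSFORM:-, EMIT:-] out:-; in:P2
Tick 3: [PARSE:P3(v=2,ok=F), VALIDATE:P2(v=2,ok=T), TRANSFORM:P1(v=0,ok=F), EMIT:-] out:-; in:P3
Tick 4: [PARSE:P4(v=17,ok=F), VALIDATE:P3(v=2,ok=F), TRANSFORM:P2(v=10,ok=T), EMIT:P1(v=0,ok=F)] out:-; in:P4
Tick 5: [PARSE:P5(v=11,ok=F), VALIDATE:P4(v=17,ok=T), TRANSFORM:P3(v=0,ok=F), EMIT:P2(v=10,ok=T)] out:P1(v=0); in:P5
Tick 6: [PARSE:P6(v=15,ok=F), VALIDATE:P5(v=11,ok=F), TRANSFORM:P4(v=85,ok=T), EMIT:P3(v=0,ok=F)] out:P2(v=10); in:P6
Tick 7: [PARSE:-, VALIDATE:P6(v=15,ok=T), TRANSFORM:P5(v=0,ok=F), EMIT:P4(v=85,ok=T)] out:P3(v=0); in:-
Tick 8: [PARSE:-, VALIDATE:-, TRANSFORM:P6(v=75,ok=T), EMIT:P5(v=0,ok=F)] out:P4(v=85); in:-
Tick 9: [PARSE:-, VALIDATE:-, TRANSFORM:-, EMIT:P6(v=75,ok=T)] out:P5(v=0); in:-
Tick 10: [PARSE:-, VALIDATE:-, TRANSFORM:-, EMIT:-] out:P6(v=75); in:-
P4: arrives tick 4, valid=True (id=4, id%2=0), emit tick 8, final value 85

Answer: 8 85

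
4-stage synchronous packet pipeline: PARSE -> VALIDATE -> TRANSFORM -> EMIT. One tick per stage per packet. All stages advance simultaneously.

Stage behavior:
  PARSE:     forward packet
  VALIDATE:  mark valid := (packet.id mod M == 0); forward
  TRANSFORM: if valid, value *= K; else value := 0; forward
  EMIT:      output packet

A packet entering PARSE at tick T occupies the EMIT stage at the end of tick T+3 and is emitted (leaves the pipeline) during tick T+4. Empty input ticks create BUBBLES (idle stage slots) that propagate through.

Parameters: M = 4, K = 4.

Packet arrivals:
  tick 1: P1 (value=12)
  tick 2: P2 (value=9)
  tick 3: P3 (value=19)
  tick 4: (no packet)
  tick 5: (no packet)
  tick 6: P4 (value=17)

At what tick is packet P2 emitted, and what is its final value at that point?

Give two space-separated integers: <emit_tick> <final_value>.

Answer: 6 0

Derivation:
Tick 1: [PARSE:P1(v=12,ok=F), VALIDATE:-, TRANSFORM:-, EMIT:-] out:-; in:P1
Tick 2: [PARSE:P2(v=9,ok=F), VALIDATE:P1(v=12,ok=F), TRANSFORM:-, EMIT:-] out:-; in:P2
Tick 3: [PARSE:P3(v=19,ok=F), VALIDATE:P2(v=9,ok=F), TRANSFORM:P1(v=0,ok=F), EMIT:-] out:-; in:P3
Tick 4: [PARSE:-, VALIDATE:P3(v=19,ok=F), TRANSFORM:P2(v=0,ok=F), EMIT:P1(v=0,ok=F)] out:-; in:-
Tick 5: [PARSE:-, VALIDATE:-, TRANSFORM:P3(v=0,ok=F), EMIT:P2(v=0,ok=F)] out:P1(v=0); in:-
Tick 6: [PARSE:P4(v=17,ok=F), VALIDATE:-, TRANSFORM:-, EMIT:P3(v=0,ok=F)] out:P2(v=0); in:P4
Tick 7: [PARSE:-, VALIDATE:P4(v=17,ok=T), TRANSFORM:-, EMIT:-] out:P3(v=0); in:-
Tick 8: [PARSE:-, VALIDATE:-, TRANSFORM:P4(v=68,ok=T), EMIT:-] out:-; in:-
Tick 9: [PARSE:-, VALIDATE:-, TRANSFORM:-, EMIT:P4(v=68,ok=T)] out:-; in:-
Tick 10: [PARSE:-, VALIDATE:-, TRANSFORM:-, EMIT:-] out:P4(v=68); in:-
P2: arrives tick 2, valid=False (id=2, id%4=2), emit tick 6, final value 0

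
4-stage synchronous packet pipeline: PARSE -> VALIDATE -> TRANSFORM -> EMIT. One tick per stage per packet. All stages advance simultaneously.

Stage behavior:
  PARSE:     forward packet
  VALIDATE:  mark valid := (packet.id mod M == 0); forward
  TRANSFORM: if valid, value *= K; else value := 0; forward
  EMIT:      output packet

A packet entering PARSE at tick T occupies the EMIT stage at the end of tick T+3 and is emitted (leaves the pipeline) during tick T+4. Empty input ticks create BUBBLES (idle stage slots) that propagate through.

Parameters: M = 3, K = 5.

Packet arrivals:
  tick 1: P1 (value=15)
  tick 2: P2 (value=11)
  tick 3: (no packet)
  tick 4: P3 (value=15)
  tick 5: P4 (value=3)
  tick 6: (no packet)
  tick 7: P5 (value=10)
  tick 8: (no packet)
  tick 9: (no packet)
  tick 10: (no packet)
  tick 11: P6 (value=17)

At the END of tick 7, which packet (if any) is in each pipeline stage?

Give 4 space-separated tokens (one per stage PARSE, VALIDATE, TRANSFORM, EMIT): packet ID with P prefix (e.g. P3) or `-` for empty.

Tick 1: [PARSE:P1(v=15,ok=F), VALIDATE:-, TRANSFORM:-, EMIT:-] out:-; in:P1
Tick 2: [PARSE:P2(v=11,ok=F), VALIDATE:P1(v=15,ok=F), TRANSFORM:-, EMIT:-] out:-; in:P2
Tick 3: [PARSE:-, VALIDATE:P2(v=11,ok=F), TRANSFORM:P1(v=0,ok=F), EMIT:-] out:-; in:-
Tick 4: [PARSE:P3(v=15,ok=F), VALIDATE:-, TRANSFORM:P2(v=0,ok=F), EMIT:P1(v=0,ok=F)] out:-; in:P3
Tick 5: [PARSE:P4(v=3,ok=F), VALIDATE:P3(v=15,ok=T), TRANSFORM:-, EMIT:P2(v=0,ok=F)] out:P1(v=0); in:P4
Tick 6: [PARSE:-, VALIDATE:P4(v=3,ok=F), TRANSFORM:P3(v=75,ok=T), EMIT:-] out:P2(v=0); in:-
Tick 7: [PARSE:P5(v=10,ok=F), VALIDATE:-, TRANSFORM:P4(v=0,ok=F), EMIT:P3(v=75,ok=T)] out:-; in:P5
At end of tick 7: ['P5', '-', 'P4', 'P3']

Answer: P5 - P4 P3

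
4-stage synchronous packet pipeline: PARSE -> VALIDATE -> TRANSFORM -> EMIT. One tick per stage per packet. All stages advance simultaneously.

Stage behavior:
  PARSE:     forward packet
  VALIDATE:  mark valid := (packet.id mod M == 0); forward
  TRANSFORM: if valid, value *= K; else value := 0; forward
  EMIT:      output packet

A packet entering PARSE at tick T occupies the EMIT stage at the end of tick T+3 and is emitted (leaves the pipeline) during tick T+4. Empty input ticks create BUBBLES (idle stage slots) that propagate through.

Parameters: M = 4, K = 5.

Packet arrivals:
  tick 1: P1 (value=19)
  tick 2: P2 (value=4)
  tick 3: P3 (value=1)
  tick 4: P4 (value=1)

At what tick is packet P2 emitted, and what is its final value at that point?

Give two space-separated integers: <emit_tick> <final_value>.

Tick 1: [PARSE:P1(v=19,ok=F), VALIDATE:-, TRANSFORM:-, EMIT:-] out:-; in:P1
Tick 2: [PARSE:P2(v=4,ok=F), VALIDATE:P1(v=19,ok=F), TRANSFORM:-, EMIT:-] out:-; in:P2
Tick 3: [PARSE:P3(v=1,ok=F), VALIDATE:P2(v=4,ok=F), TRANSFORM:P1(v=0,ok=F), EMIT:-] out:-; in:P3
Tick 4: [PARSE:P4(v=1,ok=F), VALIDATE:P3(v=1,ok=F), TRANSFORM:P2(v=0,ok=F), EMIT:P1(v=0,ok=F)] out:-; in:P4
Tick 5: [PARSE:-, VALIDATE:P4(v=1,ok=T), TRANSFORM:P3(v=0,ok=F), EMIT:P2(v=0,ok=F)] out:P1(v=0); in:-
Tick 6: [PARSE:-, VALIDATE:-, TRANSFORM:P4(v=5,ok=T), EMIT:P3(v=0,ok=F)] out:P2(v=0); in:-
Tick 7: [PARSE:-, VALIDATE:-, TRANSFORM:-, EMIT:P4(v=5,ok=T)] out:P3(v=0); in:-
Tick 8: [PARSE:-, VALIDATE:-, TRANSFORM:-, EMIT:-] out:P4(v=5); in:-
P2: arrives tick 2, valid=False (id=2, id%4=2), emit tick 6, final value 0

Answer: 6 0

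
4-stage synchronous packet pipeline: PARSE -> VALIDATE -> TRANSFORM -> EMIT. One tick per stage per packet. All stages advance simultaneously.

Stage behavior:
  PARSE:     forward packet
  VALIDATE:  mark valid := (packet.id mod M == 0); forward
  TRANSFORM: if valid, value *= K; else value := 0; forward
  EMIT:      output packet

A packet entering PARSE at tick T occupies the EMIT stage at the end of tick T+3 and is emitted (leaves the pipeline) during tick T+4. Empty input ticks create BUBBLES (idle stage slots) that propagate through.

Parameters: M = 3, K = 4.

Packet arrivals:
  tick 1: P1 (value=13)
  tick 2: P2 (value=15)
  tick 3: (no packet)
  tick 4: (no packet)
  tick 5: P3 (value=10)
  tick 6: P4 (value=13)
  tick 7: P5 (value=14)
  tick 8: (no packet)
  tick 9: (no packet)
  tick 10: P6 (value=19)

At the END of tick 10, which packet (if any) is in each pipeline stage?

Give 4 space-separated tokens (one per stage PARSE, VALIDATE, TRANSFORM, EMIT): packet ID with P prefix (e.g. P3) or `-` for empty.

Answer: P6 - - P5

Derivation:
Tick 1: [PARSE:P1(v=13,ok=F), VALIDATE:-, TRANSFORM:-, EMIT:-] out:-; in:P1
Tick 2: [PARSE:P2(v=15,ok=F), VALIDATE:P1(v=13,ok=F), TRANSFORM:-, EMIT:-] out:-; in:P2
Tick 3: [PARSE:-, VALIDATE:P2(v=15,ok=F), TRANSFORM:P1(v=0,ok=F), EMIT:-] out:-; in:-
Tick 4: [PARSE:-, VALIDATE:-, TRANSFORM:P2(v=0,ok=F), EMIT:P1(v=0,ok=F)] out:-; in:-
Tick 5: [PARSE:P3(v=10,ok=F), VALIDATE:-, TRANSFORM:-, EMIT:P2(v=0,ok=F)] out:P1(v=0); in:P3
Tick 6: [PARSE:P4(v=13,ok=F), VALIDATE:P3(v=10,ok=T), TRANSFORM:-, EMIT:-] out:P2(v=0); in:P4
Tick 7: [PARSE:P5(v=14,ok=F), VALIDATE:P4(v=13,ok=F), TRANSFORM:P3(v=40,ok=T), EMIT:-] out:-; in:P5
Tick 8: [PARSE:-, VALIDATE:P5(v=14,ok=F), TRANSFORM:P4(v=0,ok=F), EMIT:P3(v=40,ok=T)] out:-; in:-
Tick 9: [PARSE:-, VALIDATE:-, TRANSFORM:P5(v=0,ok=F), EMIT:P4(v=0,ok=F)] out:P3(v=40); in:-
Tick 10: [PARSE:P6(v=19,ok=F), VALIDATE:-, TRANSFORM:-, EMIT:P5(v=0,ok=F)] out:P4(v=0); in:P6
At end of tick 10: ['P6', '-', '-', 'P5']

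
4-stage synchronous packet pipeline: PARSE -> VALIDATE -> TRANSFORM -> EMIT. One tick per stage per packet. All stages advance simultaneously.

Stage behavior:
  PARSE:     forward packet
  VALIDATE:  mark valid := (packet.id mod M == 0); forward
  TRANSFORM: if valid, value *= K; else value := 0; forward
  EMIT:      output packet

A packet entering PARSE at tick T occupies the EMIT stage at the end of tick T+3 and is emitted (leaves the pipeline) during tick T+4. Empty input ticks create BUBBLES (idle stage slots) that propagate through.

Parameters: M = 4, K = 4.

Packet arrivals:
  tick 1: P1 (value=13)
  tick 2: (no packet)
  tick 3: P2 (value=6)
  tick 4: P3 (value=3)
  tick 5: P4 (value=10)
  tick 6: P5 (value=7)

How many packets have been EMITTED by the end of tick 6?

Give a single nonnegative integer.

Tick 1: [PARSE:P1(v=13,ok=F), VALIDATE:-, TRANSFORM:-, EMIT:-] out:-; in:P1
Tick 2: [PARSE:-, VALIDATE:P1(v=13,ok=F), TRANSFORM:-, EMIT:-] out:-; in:-
Tick 3: [PARSE:P2(v=6,ok=F), VALIDATE:-, TRANSFORM:P1(v=0,ok=F), EMIT:-] out:-; in:P2
Tick 4: [PARSE:P3(v=3,ok=F), VALIDATE:P2(v=6,ok=F), TRANSFORM:-, EMIT:P1(v=0,ok=F)] out:-; in:P3
Tick 5: [PARSE:P4(v=10,ok=F), VALIDATE:P3(v=3,ok=F), TRANSFORM:P2(v=0,ok=F), EMIT:-] out:P1(v=0); in:P4
Tick 6: [PARSE:P5(v=7,ok=F), VALIDATE:P4(v=10,ok=T), TRANSFORM:P3(v=0,ok=F), EMIT:P2(v=0,ok=F)] out:-; in:P5
Emitted by tick 6: ['P1']

Answer: 1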